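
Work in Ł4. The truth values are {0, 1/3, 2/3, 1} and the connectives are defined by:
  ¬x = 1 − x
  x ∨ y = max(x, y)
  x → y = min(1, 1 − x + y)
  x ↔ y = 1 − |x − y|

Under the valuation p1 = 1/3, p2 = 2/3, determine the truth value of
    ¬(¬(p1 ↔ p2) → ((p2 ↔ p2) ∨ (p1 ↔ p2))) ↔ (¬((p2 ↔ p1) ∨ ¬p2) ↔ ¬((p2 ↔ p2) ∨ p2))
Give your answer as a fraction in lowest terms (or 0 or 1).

1/3

p1 ↔ p2 = 1/3 ↔ 2/3 = 2/3
¬(p1 ↔ p2) = ¬2/3 = 1/3
p2 ↔ p2 = 2/3 ↔ 2/3 = 1
p1 ↔ p2 = 1/3 ↔ 2/3 = 2/3
(p2 ↔ p2) ∨ (p1 ↔ p2) = 1 ∨ 2/3 = 1
¬(p1 ↔ p2) → ((p2 ↔ p2) ∨ (p1 ↔ p2)) = 1/3 → 1 = 1
¬(¬(p1 ↔ p2) → ((p2 ↔ p2) ∨ (p1 ↔ p2))) = ¬1 = 0
p2 ↔ p1 = 2/3 ↔ 1/3 = 2/3
¬p2 = ¬2/3 = 1/3
(p2 ↔ p1) ∨ ¬p2 = 2/3 ∨ 1/3 = 2/3
¬((p2 ↔ p1) ∨ ¬p2) = ¬2/3 = 1/3
p2 ↔ p2 = 2/3 ↔ 2/3 = 1
(p2 ↔ p2) ∨ p2 = 1 ∨ 2/3 = 1
¬((p2 ↔ p2) ∨ p2) = ¬1 = 0
¬((p2 ↔ p1) ∨ ¬p2) ↔ ¬((p2 ↔ p2) ∨ p2) = 1/3 ↔ 0 = 2/3
¬(¬(p1 ↔ p2) → ((p2 ↔ p2) ∨ (p1 ↔ p2))) ↔ (¬((p2 ↔ p1) ∨ ¬p2) ↔ ¬((p2 ↔ p2) ∨ p2)) = 0 ↔ 2/3 = 1/3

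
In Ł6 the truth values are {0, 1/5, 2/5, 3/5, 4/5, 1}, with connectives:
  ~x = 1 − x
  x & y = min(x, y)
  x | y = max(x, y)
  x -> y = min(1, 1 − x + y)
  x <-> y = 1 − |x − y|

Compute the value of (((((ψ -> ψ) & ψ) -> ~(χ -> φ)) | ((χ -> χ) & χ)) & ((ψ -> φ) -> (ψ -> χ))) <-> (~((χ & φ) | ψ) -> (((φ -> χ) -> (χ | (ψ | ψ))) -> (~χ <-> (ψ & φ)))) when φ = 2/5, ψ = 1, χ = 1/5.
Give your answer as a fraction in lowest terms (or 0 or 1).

ψ -> ψ = 1 -> 1 = 1
(ψ -> ψ) & ψ = 1 & 1 = 1
χ -> φ = 1/5 -> 2/5 = 1
~(χ -> φ) = ~1 = 0
((ψ -> ψ) & ψ) -> ~(χ -> φ) = 1 -> 0 = 0
χ -> χ = 1/5 -> 1/5 = 1
(χ -> χ) & χ = 1 & 1/5 = 1/5
(((ψ -> ψ) & ψ) -> ~(χ -> φ)) | ((χ -> χ) & χ) = 0 | 1/5 = 1/5
ψ -> φ = 1 -> 2/5 = 2/5
ψ -> χ = 1 -> 1/5 = 1/5
(ψ -> φ) -> (ψ -> χ) = 2/5 -> 1/5 = 4/5
((((ψ -> ψ) & ψ) -> ~(χ -> φ)) | ((χ -> χ) & χ)) & ((ψ -> φ) -> (ψ -> χ)) = 1/5 & 4/5 = 1/5
χ & φ = 1/5 & 2/5 = 1/5
(χ & φ) | ψ = 1/5 | 1 = 1
~((χ & φ) | ψ) = ~1 = 0
φ -> χ = 2/5 -> 1/5 = 4/5
ψ | ψ = 1 | 1 = 1
χ | (ψ | ψ) = 1/5 | 1 = 1
(φ -> χ) -> (χ | (ψ | ψ)) = 4/5 -> 1 = 1
~χ = ~1/5 = 4/5
ψ & φ = 1 & 2/5 = 2/5
~χ <-> (ψ & φ) = 4/5 <-> 2/5 = 3/5
((φ -> χ) -> (χ | (ψ | ψ))) -> (~χ <-> (ψ & φ)) = 1 -> 3/5 = 3/5
~((χ & φ) | ψ) -> (((φ -> χ) -> (χ | (ψ | ψ))) -> (~χ <-> (ψ & φ))) = 0 -> 3/5 = 1
(((((ψ -> ψ) & ψ) -> ~(χ -> φ)) | ((χ -> χ) & χ)) & ((ψ -> φ) -> (ψ -> χ))) <-> (~((χ & φ) | ψ) -> (((φ -> χ) -> (χ | (ψ | ψ))) -> (~χ <-> (ψ & φ)))) = 1/5 <-> 1 = 1/5

1/5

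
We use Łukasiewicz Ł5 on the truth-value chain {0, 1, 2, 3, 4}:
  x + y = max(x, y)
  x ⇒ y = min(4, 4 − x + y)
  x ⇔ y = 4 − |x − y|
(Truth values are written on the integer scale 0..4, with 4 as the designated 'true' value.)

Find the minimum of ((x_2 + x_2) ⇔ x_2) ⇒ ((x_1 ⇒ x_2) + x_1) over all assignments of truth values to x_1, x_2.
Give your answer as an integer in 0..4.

2

Take x_1 = 2, x_2 = 0:
x_2 + x_2 = 0 + 0 = 0
(x_2 + x_2) ⇔ x_2 = 0 ⇔ 0 = 4
x_1 ⇒ x_2 = 2 ⇒ 0 = 2
(x_1 ⇒ x_2) + x_1 = 2 + 2 = 2
((x_2 + x_2) ⇔ x_2) ⇒ ((x_1 ⇒ x_2) + x_1) = 4 ⇒ 2 = 2
No assignment yields a value below 2, so this is the minimum.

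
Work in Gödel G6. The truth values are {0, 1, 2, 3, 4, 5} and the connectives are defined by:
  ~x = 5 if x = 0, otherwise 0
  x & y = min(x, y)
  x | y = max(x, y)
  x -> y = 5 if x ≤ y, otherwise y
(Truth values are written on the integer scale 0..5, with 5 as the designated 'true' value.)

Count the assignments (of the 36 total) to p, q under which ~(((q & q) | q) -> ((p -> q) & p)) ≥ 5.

value 5: 5 assignments (counts)
value 0: 31 assignments
So 5 of the 36 assignments meet the threshold.

5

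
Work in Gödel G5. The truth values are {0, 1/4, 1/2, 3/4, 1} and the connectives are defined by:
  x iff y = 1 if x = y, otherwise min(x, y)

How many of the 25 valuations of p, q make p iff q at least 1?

value 1: 5 assignments (counts)
value 3/4: 2 assignments
value 1/2: 4 assignments
value 1/4: 6 assignments
value 0: 8 assignments
So 5 of the 25 assignments meet the threshold.

5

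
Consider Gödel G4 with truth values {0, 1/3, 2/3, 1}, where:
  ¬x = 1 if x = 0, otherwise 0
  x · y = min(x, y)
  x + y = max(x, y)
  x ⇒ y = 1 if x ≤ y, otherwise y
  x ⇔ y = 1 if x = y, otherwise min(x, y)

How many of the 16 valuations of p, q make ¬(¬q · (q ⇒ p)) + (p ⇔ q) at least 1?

13

p = 0, q = 0 ↦ 1  ≥
p = 0, q = 1/3 ↦ 1  ≥
p = 0, q = 2/3 ↦ 1  ≥
p = 0, q = 1 ↦ 1  ≥
p = 1/3, q = 0 ↦ 0  <
p = 1/3, q = 1/3 ↦ 1  ≥
p = 1/3, q = 2/3 ↦ 1  ≥
p = 1/3, q = 1 ↦ 1  ≥
p = 2/3, q = 0 ↦ 0  <
p = 2/3, q = 1/3 ↦ 1  ≥
p = 2/3, q = 2/3 ↦ 1  ≥
p = 2/3, q = 1 ↦ 1  ≥
p = 1, q = 0 ↦ 0  <
p = 1, q = 1/3 ↦ 1  ≥
p = 1, q = 2/3 ↦ 1  ≥
p = 1, q = 1 ↦ 1  ≥
So 13 of the 16 assignments meet the threshold.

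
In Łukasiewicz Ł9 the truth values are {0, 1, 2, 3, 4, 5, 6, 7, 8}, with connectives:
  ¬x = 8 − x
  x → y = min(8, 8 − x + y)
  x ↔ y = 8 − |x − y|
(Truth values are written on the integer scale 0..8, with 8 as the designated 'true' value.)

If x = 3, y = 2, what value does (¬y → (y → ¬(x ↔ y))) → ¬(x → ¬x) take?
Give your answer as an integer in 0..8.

0

¬y = ¬2 = 6
x ↔ y = 3 ↔ 2 = 7
¬(x ↔ y) = ¬7 = 1
y → ¬(x ↔ y) = 2 → 1 = 7
¬y → (y → ¬(x ↔ y)) = 6 → 7 = 8
¬x = ¬3 = 5
x → ¬x = 3 → 5 = 8
¬(x → ¬x) = ¬8 = 0
(¬y → (y → ¬(x ↔ y))) → ¬(x → ¬x) = 8 → 0 = 0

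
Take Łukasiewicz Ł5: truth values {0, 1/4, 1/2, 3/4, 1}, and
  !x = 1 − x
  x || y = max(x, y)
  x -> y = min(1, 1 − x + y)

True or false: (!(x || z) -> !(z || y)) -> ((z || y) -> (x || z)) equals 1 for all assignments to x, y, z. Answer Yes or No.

Yes

At x = 1/4, y = 1/4, z = 1, for instance:
x || z = 1/4 || 1 = 1
!(x || z) = !1 = 0
z || y = 1 || 1/4 = 1
!(z || y) = !1 = 0
!(x || z) -> !(z || y) = 0 -> 0 = 1
(z || y) -> (x || z) = 1 -> 1 = 1
(!(x || z) -> !(z || y)) -> ((z || y) -> (x || z)) = 1 -> 1 = 1
and checking the remaining 124 assignments likewise gives ≥ 1 in every case.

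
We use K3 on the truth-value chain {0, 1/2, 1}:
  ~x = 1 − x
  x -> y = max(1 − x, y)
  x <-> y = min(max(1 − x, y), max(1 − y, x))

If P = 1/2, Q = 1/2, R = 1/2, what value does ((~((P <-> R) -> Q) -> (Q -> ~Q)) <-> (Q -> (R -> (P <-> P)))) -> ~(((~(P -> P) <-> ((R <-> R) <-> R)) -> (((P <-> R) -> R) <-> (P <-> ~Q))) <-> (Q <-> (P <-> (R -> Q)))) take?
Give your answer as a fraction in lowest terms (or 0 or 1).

1/2

P <-> R = 1/2 <-> 1/2 = 1/2
(P <-> R) -> Q = 1/2 -> 1/2 = 1/2
~((P <-> R) -> Q) = ~1/2 = 1/2
~Q = ~1/2 = 1/2
Q -> ~Q = 1/2 -> 1/2 = 1/2
~((P <-> R) -> Q) -> (Q -> ~Q) = 1/2 -> 1/2 = 1/2
P <-> P = 1/2 <-> 1/2 = 1/2
R -> (P <-> P) = 1/2 -> 1/2 = 1/2
Q -> (R -> (P <-> P)) = 1/2 -> 1/2 = 1/2
(~((P <-> R) -> Q) -> (Q -> ~Q)) <-> (Q -> (R -> (P <-> P))) = 1/2 <-> 1/2 = 1/2
P -> P = 1/2 -> 1/2 = 1/2
~(P -> P) = ~1/2 = 1/2
R <-> R = 1/2 <-> 1/2 = 1/2
(R <-> R) <-> R = 1/2 <-> 1/2 = 1/2
~(P -> P) <-> ((R <-> R) <-> R) = 1/2 <-> 1/2 = 1/2
P <-> R = 1/2 <-> 1/2 = 1/2
(P <-> R) -> R = 1/2 -> 1/2 = 1/2
~Q = ~1/2 = 1/2
P <-> ~Q = 1/2 <-> 1/2 = 1/2
((P <-> R) -> R) <-> (P <-> ~Q) = 1/2 <-> 1/2 = 1/2
(~(P -> P) <-> ((R <-> R) <-> R)) -> (((P <-> R) -> R) <-> (P <-> ~Q)) = 1/2 -> 1/2 = 1/2
R -> Q = 1/2 -> 1/2 = 1/2
P <-> (R -> Q) = 1/2 <-> 1/2 = 1/2
Q <-> (P <-> (R -> Q)) = 1/2 <-> 1/2 = 1/2
((~(P -> P) <-> ((R <-> R) <-> R)) -> (((P <-> R) -> R) <-> (P <-> ~Q))) <-> (Q <-> (P <-> (R -> Q))) = 1/2 <-> 1/2 = 1/2
~(((~(P -> P) <-> ((R <-> R) <-> R)) -> (((P <-> R) -> R) <-> (P <-> ~Q))) <-> (Q <-> (P <-> (R -> Q)))) = ~1/2 = 1/2
((~((P <-> R) -> Q) -> (Q -> ~Q)) <-> (Q -> (R -> (P <-> P)))) -> ~(((~(P -> P) <-> ((R <-> R) <-> R)) -> (((P <-> R) -> R) <-> (P <-> ~Q))) <-> (Q <-> (P <-> (R -> Q)))) = 1/2 -> 1/2 = 1/2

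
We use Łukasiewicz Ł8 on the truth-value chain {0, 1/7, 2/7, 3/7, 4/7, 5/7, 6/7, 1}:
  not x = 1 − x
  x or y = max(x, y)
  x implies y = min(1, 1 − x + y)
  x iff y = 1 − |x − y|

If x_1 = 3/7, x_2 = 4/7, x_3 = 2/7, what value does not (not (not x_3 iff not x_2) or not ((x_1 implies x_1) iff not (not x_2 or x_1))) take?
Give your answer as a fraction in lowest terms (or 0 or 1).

not x_3 = not 2/7 = 5/7
not x_2 = not 4/7 = 3/7
not x_3 iff not x_2 = 5/7 iff 3/7 = 5/7
not (not x_3 iff not x_2) = not 5/7 = 2/7
x_1 implies x_1 = 3/7 implies 3/7 = 1
not x_2 = not 4/7 = 3/7
not x_2 or x_1 = 3/7 or 3/7 = 3/7
not (not x_2 or x_1) = not 3/7 = 4/7
(x_1 implies x_1) iff not (not x_2 or x_1) = 1 iff 4/7 = 4/7
not ((x_1 implies x_1) iff not (not x_2 or x_1)) = not 4/7 = 3/7
not (not x_3 iff not x_2) or not ((x_1 implies x_1) iff not (not x_2 or x_1)) = 2/7 or 3/7 = 3/7
not (not (not x_3 iff not x_2) or not ((x_1 implies x_1) iff not (not x_2 or x_1))) = not 3/7 = 4/7

4/7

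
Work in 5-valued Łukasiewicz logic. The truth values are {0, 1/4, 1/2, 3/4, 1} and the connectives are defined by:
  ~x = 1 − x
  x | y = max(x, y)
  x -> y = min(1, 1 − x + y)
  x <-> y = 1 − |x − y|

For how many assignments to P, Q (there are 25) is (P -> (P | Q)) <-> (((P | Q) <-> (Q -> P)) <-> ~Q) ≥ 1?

value 1: 4 assignments (counts)
value 3/4: 8 assignments
value 1/2: 7 assignments
value 1/4: 4 assignments
value 0: 2 assignments
So 4 of the 25 assignments meet the threshold.

4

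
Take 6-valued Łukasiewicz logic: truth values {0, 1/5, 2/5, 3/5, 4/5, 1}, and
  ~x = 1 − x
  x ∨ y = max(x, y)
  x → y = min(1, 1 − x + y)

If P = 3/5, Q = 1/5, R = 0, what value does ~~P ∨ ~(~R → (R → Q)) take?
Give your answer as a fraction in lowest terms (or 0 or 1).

~P = ~3/5 = 2/5
~~P = ~2/5 = 3/5
~R = ~0 = 1
R → Q = 0 → 1/5 = 1
~R → (R → Q) = 1 → 1 = 1
~(~R → (R → Q)) = ~1 = 0
~~P ∨ ~(~R → (R → Q)) = 3/5 ∨ 0 = 3/5

3/5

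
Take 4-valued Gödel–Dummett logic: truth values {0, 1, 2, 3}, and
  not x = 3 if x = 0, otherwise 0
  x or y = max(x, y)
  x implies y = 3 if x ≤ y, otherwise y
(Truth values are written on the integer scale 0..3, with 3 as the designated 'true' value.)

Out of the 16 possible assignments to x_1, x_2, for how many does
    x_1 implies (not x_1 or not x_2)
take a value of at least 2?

7

x_1 = 0, x_2 = 0 ↦ 3  ≥
x_1 = 0, x_2 = 1 ↦ 3  ≥
x_1 = 0, x_2 = 2 ↦ 3  ≥
x_1 = 0, x_2 = 3 ↦ 3  ≥
x_1 = 1, x_2 = 0 ↦ 3  ≥
x_1 = 1, x_2 = 1 ↦ 0  <
x_1 = 1, x_2 = 2 ↦ 0  <
x_1 = 1, x_2 = 3 ↦ 0  <
x_1 = 2, x_2 = 0 ↦ 3  ≥
x_1 = 2, x_2 = 1 ↦ 0  <
x_1 = 2, x_2 = 2 ↦ 0  <
x_1 = 2, x_2 = 3 ↦ 0  <
x_1 = 3, x_2 = 0 ↦ 3  ≥
x_1 = 3, x_2 = 1 ↦ 0  <
x_1 = 3, x_2 = 2 ↦ 0  <
x_1 = 3, x_2 = 3 ↦ 0  <
So 7 of the 16 assignments meet the threshold.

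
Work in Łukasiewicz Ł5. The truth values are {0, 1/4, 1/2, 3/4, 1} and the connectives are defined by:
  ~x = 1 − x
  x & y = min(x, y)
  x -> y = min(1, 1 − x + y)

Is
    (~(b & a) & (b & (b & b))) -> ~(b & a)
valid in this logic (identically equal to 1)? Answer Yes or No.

Yes

At a = 1, b = 3/4, for instance:
b & a = 3/4 & 1 = 3/4
~(b & a) = ~3/4 = 1/4
b & b = 3/4 & 3/4 = 3/4
b & (b & b) = 3/4 & 3/4 = 3/4
~(b & a) & (b & (b & b)) = 1/4 & 3/4 = 1/4
(~(b & a) & (b & (b & b))) -> ~(b & a) = 1/4 -> 1/4 = 1
and checking the remaining 24 assignments likewise gives ≥ 1 in every case.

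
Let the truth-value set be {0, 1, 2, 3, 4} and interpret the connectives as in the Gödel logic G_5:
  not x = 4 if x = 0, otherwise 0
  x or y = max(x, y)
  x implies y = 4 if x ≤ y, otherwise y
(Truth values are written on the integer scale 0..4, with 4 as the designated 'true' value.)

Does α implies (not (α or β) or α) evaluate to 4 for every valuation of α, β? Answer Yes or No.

Yes

At α = 2, β = 1, for instance:
α or β = 2 or 1 = 2
not (α or β) = not 2 = 0
not (α or β) or α = 0 or 2 = 2
α implies (not (α or β) or α) = 2 implies 2 = 4
and checking the remaining 24 assignments likewise gives ≥ 4 in every case.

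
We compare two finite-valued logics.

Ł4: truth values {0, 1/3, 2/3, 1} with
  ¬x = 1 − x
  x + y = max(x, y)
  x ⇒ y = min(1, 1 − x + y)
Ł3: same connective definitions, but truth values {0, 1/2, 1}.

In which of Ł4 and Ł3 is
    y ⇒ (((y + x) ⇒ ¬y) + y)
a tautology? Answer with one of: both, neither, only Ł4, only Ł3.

both

In Ł4: every assignment gives 1 — tautology.
In Ł3: every assignment gives 1 — tautology.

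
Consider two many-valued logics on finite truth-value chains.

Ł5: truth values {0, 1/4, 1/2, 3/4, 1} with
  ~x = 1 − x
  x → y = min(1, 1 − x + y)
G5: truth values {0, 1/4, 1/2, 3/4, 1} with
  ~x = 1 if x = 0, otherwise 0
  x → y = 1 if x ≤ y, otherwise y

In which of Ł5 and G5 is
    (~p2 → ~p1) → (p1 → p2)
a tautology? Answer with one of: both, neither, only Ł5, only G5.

In Ł5: every assignment gives 1 — tautology.
In G5: at p1 = 1/2, p2 = 1/4 the value is 1/4 — not a tautology.

only Ł5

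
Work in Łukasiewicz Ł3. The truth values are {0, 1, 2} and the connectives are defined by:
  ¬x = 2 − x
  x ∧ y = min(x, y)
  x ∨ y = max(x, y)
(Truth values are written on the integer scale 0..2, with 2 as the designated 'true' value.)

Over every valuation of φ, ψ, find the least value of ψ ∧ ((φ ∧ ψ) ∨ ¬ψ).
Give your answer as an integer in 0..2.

Take φ = 0, ψ = 0:
φ ∧ ψ = 0 ∧ 0 = 0
¬ψ = ¬0 = 2
(φ ∧ ψ) ∨ ¬ψ = 0 ∨ 2 = 2
ψ ∧ ((φ ∧ ψ) ∨ ¬ψ) = 0 ∧ 2 = 0
No assignment yields a value below 0, so this is the minimum.

0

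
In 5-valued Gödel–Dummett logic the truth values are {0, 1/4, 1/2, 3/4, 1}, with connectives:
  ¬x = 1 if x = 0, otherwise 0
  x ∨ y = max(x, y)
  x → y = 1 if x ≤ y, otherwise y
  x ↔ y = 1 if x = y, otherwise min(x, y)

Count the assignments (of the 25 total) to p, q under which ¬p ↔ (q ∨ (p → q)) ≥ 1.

value 1: 9 assignments (counts)
value 0: 16 assignments
So 9 of the 25 assignments meet the threshold.

9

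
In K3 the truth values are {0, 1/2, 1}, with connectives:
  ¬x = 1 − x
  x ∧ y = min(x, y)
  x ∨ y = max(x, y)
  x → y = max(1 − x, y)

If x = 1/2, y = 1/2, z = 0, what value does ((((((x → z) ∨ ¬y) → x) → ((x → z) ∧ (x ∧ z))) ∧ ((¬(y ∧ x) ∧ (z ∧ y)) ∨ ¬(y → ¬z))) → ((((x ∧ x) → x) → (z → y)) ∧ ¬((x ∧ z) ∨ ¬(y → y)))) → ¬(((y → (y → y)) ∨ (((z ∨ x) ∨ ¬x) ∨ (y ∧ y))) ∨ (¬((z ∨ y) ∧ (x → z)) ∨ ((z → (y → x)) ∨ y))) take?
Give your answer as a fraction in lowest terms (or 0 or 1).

x → z = 1/2 → 0 = 1/2
¬y = ¬1/2 = 1/2
(x → z) ∨ ¬y = 1/2 ∨ 1/2 = 1/2
((x → z) ∨ ¬y) → x = 1/2 → 1/2 = 1/2
x → z = 1/2 → 0 = 1/2
x ∧ z = 1/2 ∧ 0 = 0
(x → z) ∧ (x ∧ z) = 1/2 ∧ 0 = 0
(((x → z) ∨ ¬y) → x) → ((x → z) ∧ (x ∧ z)) = 1/2 → 0 = 1/2
y ∧ x = 1/2 ∧ 1/2 = 1/2
¬(y ∧ x) = ¬1/2 = 1/2
z ∧ y = 0 ∧ 1/2 = 0
¬(y ∧ x) ∧ (z ∧ y) = 1/2 ∧ 0 = 0
¬z = ¬0 = 1
y → ¬z = 1/2 → 1 = 1
¬(y → ¬z) = ¬1 = 0
(¬(y ∧ x) ∧ (z ∧ y)) ∨ ¬(y → ¬z) = 0 ∨ 0 = 0
((((x → z) ∨ ¬y) → x) → ((x → z) ∧ (x ∧ z))) ∧ ((¬(y ∧ x) ∧ (z ∧ y)) ∨ ¬(y → ¬z)) = 1/2 ∧ 0 = 0
x ∧ x = 1/2 ∧ 1/2 = 1/2
(x ∧ x) → x = 1/2 → 1/2 = 1/2
z → y = 0 → 1/2 = 1
((x ∧ x) → x) → (z → y) = 1/2 → 1 = 1
x ∧ z = 1/2 ∧ 0 = 0
y → y = 1/2 → 1/2 = 1/2
¬(y → y) = ¬1/2 = 1/2
(x ∧ z) ∨ ¬(y → y) = 0 ∨ 1/2 = 1/2
¬((x ∧ z) ∨ ¬(y → y)) = ¬1/2 = 1/2
(((x ∧ x) → x) → (z → y)) ∧ ¬((x ∧ z) ∨ ¬(y → y)) = 1 ∧ 1/2 = 1/2
(((((x → z) ∨ ¬y) → x) → ((x → z) ∧ (x ∧ z))) ∧ ((¬(y ∧ x) ∧ (z ∧ y)) ∨ ¬(y → ¬z))) → ((((x ∧ x) → x) → (z → y)) ∧ ¬((x ∧ z) ∨ ¬(y → y))) = 0 → 1/2 = 1
y → y = 1/2 → 1/2 = 1/2
y → (y → y) = 1/2 → 1/2 = 1/2
z ∨ x = 0 ∨ 1/2 = 1/2
¬x = ¬1/2 = 1/2
(z ∨ x) ∨ ¬x = 1/2 ∨ 1/2 = 1/2
y ∧ y = 1/2 ∧ 1/2 = 1/2
((z ∨ x) ∨ ¬x) ∨ (y ∧ y) = 1/2 ∨ 1/2 = 1/2
(y → (y → y)) ∨ (((z ∨ x) ∨ ¬x) ∨ (y ∧ y)) = 1/2 ∨ 1/2 = 1/2
z ∨ y = 0 ∨ 1/2 = 1/2
x → z = 1/2 → 0 = 1/2
(z ∨ y) ∧ (x → z) = 1/2 ∧ 1/2 = 1/2
¬((z ∨ y) ∧ (x → z)) = ¬1/2 = 1/2
y → x = 1/2 → 1/2 = 1/2
z → (y → x) = 0 → 1/2 = 1
(z → (y → x)) ∨ y = 1 ∨ 1/2 = 1
¬((z ∨ y) ∧ (x → z)) ∨ ((z → (y → x)) ∨ y) = 1/2 ∨ 1 = 1
((y → (y → y)) ∨ (((z ∨ x) ∨ ¬x) ∨ (y ∧ y))) ∨ (¬((z ∨ y) ∧ (x → z)) ∨ ((z → (y → x)) ∨ y)) = 1/2 ∨ 1 = 1
¬(((y → (y → y)) ∨ (((z ∨ x) ∨ ¬x) ∨ (y ∧ y))) ∨ (¬((z ∨ y) ∧ (x → z)) ∨ ((z → (y → x)) ∨ y))) = ¬1 = 0
((((((x → z) ∨ ¬y) → x) → ((x → z) ∧ (x ∧ z))) ∧ ((¬(y ∧ x) ∧ (z ∧ y)) ∨ ¬(y → ¬z))) → ((((x ∧ x) → x) → (z → y)) ∧ ¬((x ∧ z) ∨ ¬(y → y)))) → ¬(((y → (y → y)) ∨ (((z ∨ x) ∨ ¬x) ∨ (y ∧ y))) ∨ (¬((z ∨ y) ∧ (x → z)) ∨ ((z → (y → x)) ∨ y))) = 1 → 0 = 0

0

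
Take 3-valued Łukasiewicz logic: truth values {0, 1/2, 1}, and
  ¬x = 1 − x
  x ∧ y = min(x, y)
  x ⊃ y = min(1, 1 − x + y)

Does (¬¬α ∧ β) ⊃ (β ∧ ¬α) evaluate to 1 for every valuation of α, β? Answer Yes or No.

No

Counterexample: take α = 1, β = 1/2.
¬α = ¬1 = 0
¬¬α = ¬0 = 1
¬¬α ∧ β = 1 ∧ 1/2 = 1/2
¬α = ¬1 = 0
β ∧ ¬α = 1/2 ∧ 0 = 0
(¬¬α ∧ β) ⊃ (β ∧ ¬α) = 1/2 ⊃ 0 = 1/2
This gives 1/2 ≠ 1.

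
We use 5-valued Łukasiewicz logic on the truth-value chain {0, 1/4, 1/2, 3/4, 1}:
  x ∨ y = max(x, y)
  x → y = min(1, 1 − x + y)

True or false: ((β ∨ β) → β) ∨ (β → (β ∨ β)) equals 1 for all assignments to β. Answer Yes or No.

Yes

β = 0 ↦ 1
β = 1/4 ↦ 1
β = 1/2 ↦ 1
β = 3/4 ↦ 1
β = 1 ↦ 1
Every assignment gives a value ≥ 1.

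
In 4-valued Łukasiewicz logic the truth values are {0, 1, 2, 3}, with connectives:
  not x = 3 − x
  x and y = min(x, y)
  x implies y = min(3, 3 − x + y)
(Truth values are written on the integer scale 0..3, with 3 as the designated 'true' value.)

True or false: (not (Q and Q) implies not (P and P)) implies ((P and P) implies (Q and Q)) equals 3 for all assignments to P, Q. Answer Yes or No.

P = 0, Q = 0 ↦ 3
P = 0, Q = 1 ↦ 3
P = 0, Q = 2 ↦ 3
P = 0, Q = 3 ↦ 3
P = 1, Q = 0 ↦ 3
P = 1, Q = 1 ↦ 3
P = 1, Q = 2 ↦ 3
P = 1, Q = 3 ↦ 3
P = 2, Q = 0 ↦ 3
P = 2, Q = 1 ↦ 3
P = 2, Q = 2 ↦ 3
P = 2, Q = 3 ↦ 3
P = 3, Q = 0 ↦ 3
P = 3, Q = 1 ↦ 3
P = 3, Q = 2 ↦ 3
P = 3, Q = 3 ↦ 3
Every assignment gives a value ≥ 3.

Yes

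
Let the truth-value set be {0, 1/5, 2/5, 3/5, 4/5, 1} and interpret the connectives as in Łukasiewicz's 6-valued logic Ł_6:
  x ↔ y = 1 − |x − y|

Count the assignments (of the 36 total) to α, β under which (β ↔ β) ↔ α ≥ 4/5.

12

value 1: 6 assignments (counts)
value 4/5: 6 assignments (counts)
value 3/5: 6 assignments
value 2/5: 6 assignments
value 1/5: 6 assignments
value 0: 6 assignments
So 12 of the 36 assignments meet the threshold.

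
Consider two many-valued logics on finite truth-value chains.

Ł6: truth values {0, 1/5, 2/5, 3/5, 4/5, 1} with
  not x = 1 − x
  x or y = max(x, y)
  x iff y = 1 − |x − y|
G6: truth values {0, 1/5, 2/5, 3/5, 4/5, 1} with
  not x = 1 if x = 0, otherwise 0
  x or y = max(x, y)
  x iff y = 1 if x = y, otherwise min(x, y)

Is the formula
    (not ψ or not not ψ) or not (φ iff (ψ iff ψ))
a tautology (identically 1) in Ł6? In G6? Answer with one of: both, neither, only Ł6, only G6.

In Ł6: at φ = 1/5, ψ = 1/5 the value is 4/5 — not a tautology.
In G6: every assignment gives 1 — tautology.

only G6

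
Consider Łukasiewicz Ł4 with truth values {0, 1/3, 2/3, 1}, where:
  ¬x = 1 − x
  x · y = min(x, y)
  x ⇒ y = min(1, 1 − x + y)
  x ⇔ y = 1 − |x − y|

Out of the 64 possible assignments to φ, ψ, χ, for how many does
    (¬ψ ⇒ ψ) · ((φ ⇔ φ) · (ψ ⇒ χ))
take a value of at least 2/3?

36

value 1: 12 assignments (counts)
value 2/3: 24 assignments (counts)
value 1/3: 8 assignments
value 0: 20 assignments
So 36 of the 64 assignments meet the threshold.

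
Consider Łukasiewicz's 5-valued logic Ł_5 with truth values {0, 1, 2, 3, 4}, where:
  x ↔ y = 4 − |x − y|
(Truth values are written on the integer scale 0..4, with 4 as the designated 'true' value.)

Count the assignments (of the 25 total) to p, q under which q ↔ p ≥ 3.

value 4: 5 assignments (counts)
value 3: 8 assignments (counts)
value 2: 6 assignments
value 1: 4 assignments
value 0: 2 assignments
So 13 of the 25 assignments meet the threshold.

13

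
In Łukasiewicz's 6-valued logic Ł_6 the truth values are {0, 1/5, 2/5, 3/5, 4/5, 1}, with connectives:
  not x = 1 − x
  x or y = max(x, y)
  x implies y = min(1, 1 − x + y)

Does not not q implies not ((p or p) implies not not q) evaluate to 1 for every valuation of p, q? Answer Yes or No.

No

Counterexample: take p = 0, q = 1/5.
not q = not 1/5 = 4/5
not not q = not 4/5 = 1/5
p or p = 0 or 0 = 0
(p or p) implies not not q = 0 implies 1/5 = 1
not ((p or p) implies not not q) = not 1 = 0
not not q implies not ((p or p) implies not not q) = 1/5 implies 0 = 4/5
This gives 4/5 ≠ 1.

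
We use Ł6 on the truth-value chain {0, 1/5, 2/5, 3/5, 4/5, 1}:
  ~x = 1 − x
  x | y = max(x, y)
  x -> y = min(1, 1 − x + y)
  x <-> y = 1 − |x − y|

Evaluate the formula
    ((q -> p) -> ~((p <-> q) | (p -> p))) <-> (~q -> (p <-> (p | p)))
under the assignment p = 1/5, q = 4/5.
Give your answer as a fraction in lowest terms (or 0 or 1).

q -> p = 4/5 -> 1/5 = 2/5
p <-> q = 1/5 <-> 4/5 = 2/5
p -> p = 1/5 -> 1/5 = 1
(p <-> q) | (p -> p) = 2/5 | 1 = 1
~((p <-> q) | (p -> p)) = ~1 = 0
(q -> p) -> ~((p <-> q) | (p -> p)) = 2/5 -> 0 = 3/5
~q = ~4/5 = 1/5
p | p = 1/5 | 1/5 = 1/5
p <-> (p | p) = 1/5 <-> 1/5 = 1
~q -> (p <-> (p | p)) = 1/5 -> 1 = 1
((q -> p) -> ~((p <-> q) | (p -> p))) <-> (~q -> (p <-> (p | p))) = 3/5 <-> 1 = 3/5

3/5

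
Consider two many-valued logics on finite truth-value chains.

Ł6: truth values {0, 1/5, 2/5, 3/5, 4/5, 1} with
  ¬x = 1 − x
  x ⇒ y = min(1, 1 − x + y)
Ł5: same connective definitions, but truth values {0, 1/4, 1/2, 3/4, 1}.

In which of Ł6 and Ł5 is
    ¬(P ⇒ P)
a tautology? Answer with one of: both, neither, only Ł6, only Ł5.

neither

In Ł6: at P = 0 the value is 0 — not a tautology.
In Ł5: at P = 0 the value is 0 — not a tautology.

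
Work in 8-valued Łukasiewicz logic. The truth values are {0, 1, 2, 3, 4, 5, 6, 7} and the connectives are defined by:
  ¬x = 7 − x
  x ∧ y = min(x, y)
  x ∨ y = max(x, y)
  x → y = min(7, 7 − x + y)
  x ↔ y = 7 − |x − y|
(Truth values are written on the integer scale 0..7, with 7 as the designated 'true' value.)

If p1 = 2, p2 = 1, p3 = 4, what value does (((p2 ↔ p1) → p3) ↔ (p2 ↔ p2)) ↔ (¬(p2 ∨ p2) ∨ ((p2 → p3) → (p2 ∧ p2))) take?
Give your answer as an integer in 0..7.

6

p2 ↔ p1 = 1 ↔ 2 = 6
(p2 ↔ p1) → p3 = 6 → 4 = 5
p2 ↔ p2 = 1 ↔ 1 = 7
((p2 ↔ p1) → p3) ↔ (p2 ↔ p2) = 5 ↔ 7 = 5
p2 ∨ p2 = 1 ∨ 1 = 1
¬(p2 ∨ p2) = ¬1 = 6
p2 → p3 = 1 → 4 = 7
p2 ∧ p2 = 1 ∧ 1 = 1
(p2 → p3) → (p2 ∧ p2) = 7 → 1 = 1
¬(p2 ∨ p2) ∨ ((p2 → p3) → (p2 ∧ p2)) = 6 ∨ 1 = 6
(((p2 ↔ p1) → p3) ↔ (p2 ↔ p2)) ↔ (¬(p2 ∨ p2) ∨ ((p2 → p3) → (p2 ∧ p2))) = 5 ↔ 6 = 6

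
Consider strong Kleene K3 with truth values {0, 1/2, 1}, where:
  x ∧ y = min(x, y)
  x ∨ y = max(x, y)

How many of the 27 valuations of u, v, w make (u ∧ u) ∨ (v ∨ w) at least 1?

value 1: 19 assignments (counts)
value 1/2: 7 assignments
value 0: 1 assignment
So 19 of the 27 assignments meet the threshold.

19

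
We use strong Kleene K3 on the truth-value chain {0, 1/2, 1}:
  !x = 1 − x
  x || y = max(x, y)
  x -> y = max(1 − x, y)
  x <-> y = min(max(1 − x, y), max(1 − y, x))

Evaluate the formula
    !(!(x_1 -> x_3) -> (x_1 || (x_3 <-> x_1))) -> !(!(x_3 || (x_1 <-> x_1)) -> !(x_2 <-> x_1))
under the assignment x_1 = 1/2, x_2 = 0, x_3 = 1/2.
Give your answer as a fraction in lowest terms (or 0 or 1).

x_1 -> x_3 = 1/2 -> 1/2 = 1/2
!(x_1 -> x_3) = !1/2 = 1/2
x_3 <-> x_1 = 1/2 <-> 1/2 = 1/2
x_1 || (x_3 <-> x_1) = 1/2 || 1/2 = 1/2
!(x_1 -> x_3) -> (x_1 || (x_3 <-> x_1)) = 1/2 -> 1/2 = 1/2
!(!(x_1 -> x_3) -> (x_1 || (x_3 <-> x_1))) = !1/2 = 1/2
x_1 <-> x_1 = 1/2 <-> 1/2 = 1/2
x_3 || (x_1 <-> x_1) = 1/2 || 1/2 = 1/2
!(x_3 || (x_1 <-> x_1)) = !1/2 = 1/2
x_2 <-> x_1 = 0 <-> 1/2 = 1/2
!(x_2 <-> x_1) = !1/2 = 1/2
!(x_3 || (x_1 <-> x_1)) -> !(x_2 <-> x_1) = 1/2 -> 1/2 = 1/2
!(!(x_3 || (x_1 <-> x_1)) -> !(x_2 <-> x_1)) = !1/2 = 1/2
!(!(x_1 -> x_3) -> (x_1 || (x_3 <-> x_1))) -> !(!(x_3 || (x_1 <-> x_1)) -> !(x_2 <-> x_1)) = 1/2 -> 1/2 = 1/2

1/2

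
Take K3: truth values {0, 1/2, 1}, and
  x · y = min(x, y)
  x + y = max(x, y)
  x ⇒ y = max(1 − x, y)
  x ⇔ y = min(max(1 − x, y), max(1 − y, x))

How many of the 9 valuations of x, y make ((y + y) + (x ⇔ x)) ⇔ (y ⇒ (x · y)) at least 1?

x = 0, y = 0 ↦ 1  ≥
x = 0, y = 1/2 ↦ 1/2  <
x = 0, y = 1 ↦ 0  <
x = 1/2, y = 0 ↦ 1/2  <
x = 1/2, y = 1/2 ↦ 1/2  <
x = 1/2, y = 1 ↦ 1/2  <
x = 1, y = 0 ↦ 1  ≥
x = 1, y = 1/2 ↦ 1/2  <
x = 1, y = 1 ↦ 1  ≥
So 3 of the 9 assignments meet the threshold.

3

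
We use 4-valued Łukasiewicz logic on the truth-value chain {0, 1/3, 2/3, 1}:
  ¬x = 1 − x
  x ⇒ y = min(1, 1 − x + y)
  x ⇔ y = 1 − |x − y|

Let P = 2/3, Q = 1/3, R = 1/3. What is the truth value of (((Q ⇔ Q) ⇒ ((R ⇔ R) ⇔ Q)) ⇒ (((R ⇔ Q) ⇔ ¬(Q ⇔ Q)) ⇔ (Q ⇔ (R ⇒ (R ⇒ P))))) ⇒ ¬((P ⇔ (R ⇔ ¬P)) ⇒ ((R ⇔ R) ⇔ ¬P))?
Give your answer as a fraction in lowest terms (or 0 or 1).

Q ⇔ Q = 1/3 ⇔ 1/3 = 1
R ⇔ R = 1/3 ⇔ 1/3 = 1
(R ⇔ R) ⇔ Q = 1 ⇔ 1/3 = 1/3
(Q ⇔ Q) ⇒ ((R ⇔ R) ⇔ Q) = 1 ⇒ 1/3 = 1/3
R ⇔ Q = 1/3 ⇔ 1/3 = 1
Q ⇔ Q = 1/3 ⇔ 1/3 = 1
¬(Q ⇔ Q) = ¬1 = 0
(R ⇔ Q) ⇔ ¬(Q ⇔ Q) = 1 ⇔ 0 = 0
R ⇒ P = 1/3 ⇒ 2/3 = 1
R ⇒ (R ⇒ P) = 1/3 ⇒ 1 = 1
Q ⇔ (R ⇒ (R ⇒ P)) = 1/3 ⇔ 1 = 1/3
((R ⇔ Q) ⇔ ¬(Q ⇔ Q)) ⇔ (Q ⇔ (R ⇒ (R ⇒ P))) = 0 ⇔ 1/3 = 2/3
((Q ⇔ Q) ⇒ ((R ⇔ R) ⇔ Q)) ⇒ (((R ⇔ Q) ⇔ ¬(Q ⇔ Q)) ⇔ (Q ⇔ (R ⇒ (R ⇒ P)))) = 1/3 ⇒ 2/3 = 1
¬P = ¬2/3 = 1/3
R ⇔ ¬P = 1/3 ⇔ 1/3 = 1
P ⇔ (R ⇔ ¬P) = 2/3 ⇔ 1 = 2/3
R ⇔ R = 1/3 ⇔ 1/3 = 1
¬P = ¬2/3 = 1/3
(R ⇔ R) ⇔ ¬P = 1 ⇔ 1/3 = 1/3
(P ⇔ (R ⇔ ¬P)) ⇒ ((R ⇔ R) ⇔ ¬P) = 2/3 ⇒ 1/3 = 2/3
¬((P ⇔ (R ⇔ ¬P)) ⇒ ((R ⇔ R) ⇔ ¬P)) = ¬2/3 = 1/3
(((Q ⇔ Q) ⇒ ((R ⇔ R) ⇔ Q)) ⇒ (((R ⇔ Q) ⇔ ¬(Q ⇔ Q)) ⇔ (Q ⇔ (R ⇒ (R ⇒ P))))) ⇒ ¬((P ⇔ (R ⇔ ¬P)) ⇒ ((R ⇔ R) ⇔ ¬P)) = 1 ⇒ 1/3 = 1/3

1/3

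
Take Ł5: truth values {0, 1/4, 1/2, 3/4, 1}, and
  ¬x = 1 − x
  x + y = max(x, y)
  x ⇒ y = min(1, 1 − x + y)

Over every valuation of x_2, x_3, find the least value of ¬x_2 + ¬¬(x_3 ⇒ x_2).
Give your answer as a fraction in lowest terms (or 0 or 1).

Take x_2 = 1/2, x_3 = 1:
¬x_2 = ¬1/2 = 1/2
x_3 ⇒ x_2 = 1 ⇒ 1/2 = 1/2
¬(x_3 ⇒ x_2) = ¬1/2 = 1/2
¬¬(x_3 ⇒ x_2) = ¬1/2 = 1/2
¬x_2 + ¬¬(x_3 ⇒ x_2) = 1/2 + 1/2 = 1/2
No assignment yields a value below 1/2, so this is the minimum.

1/2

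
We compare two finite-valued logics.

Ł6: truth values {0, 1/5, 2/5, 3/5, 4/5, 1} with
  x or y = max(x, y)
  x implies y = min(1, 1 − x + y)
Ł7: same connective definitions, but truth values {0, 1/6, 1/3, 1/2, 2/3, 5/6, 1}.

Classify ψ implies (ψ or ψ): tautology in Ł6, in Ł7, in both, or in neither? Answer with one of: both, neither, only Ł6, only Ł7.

In Ł6: every assignment gives 1 — tautology.
In Ł7: every assignment gives 1 — tautology.

both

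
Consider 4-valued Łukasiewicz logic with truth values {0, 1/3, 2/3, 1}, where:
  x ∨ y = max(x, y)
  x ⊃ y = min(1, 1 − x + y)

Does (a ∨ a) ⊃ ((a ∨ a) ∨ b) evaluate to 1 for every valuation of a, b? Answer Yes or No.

Yes

a = 0, b = 0 ↦ 1
a = 0, b = 1/3 ↦ 1
a = 0, b = 2/3 ↦ 1
a = 0, b = 1 ↦ 1
a = 1/3, b = 0 ↦ 1
a = 1/3, b = 1/3 ↦ 1
a = 1/3, b = 2/3 ↦ 1
a = 1/3, b = 1 ↦ 1
a = 2/3, b = 0 ↦ 1
a = 2/3, b = 1/3 ↦ 1
a = 2/3, b = 2/3 ↦ 1
a = 2/3, b = 1 ↦ 1
a = 1, b = 0 ↦ 1
a = 1, b = 1/3 ↦ 1
a = 1, b = 2/3 ↦ 1
a = 1, b = 1 ↦ 1
Every assignment gives a value ≥ 1.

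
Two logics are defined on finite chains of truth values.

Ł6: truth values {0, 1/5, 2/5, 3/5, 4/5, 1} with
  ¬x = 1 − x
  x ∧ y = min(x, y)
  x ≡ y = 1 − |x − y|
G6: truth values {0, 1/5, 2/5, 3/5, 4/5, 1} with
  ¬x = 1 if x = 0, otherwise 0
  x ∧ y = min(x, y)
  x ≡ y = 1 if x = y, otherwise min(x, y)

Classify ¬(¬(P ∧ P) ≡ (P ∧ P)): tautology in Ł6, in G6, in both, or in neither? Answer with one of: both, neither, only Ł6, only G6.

In Ł6: at P = 1/5 the value is 3/5 — not a tautology.
In G6: every assignment gives 1 — tautology.

only G6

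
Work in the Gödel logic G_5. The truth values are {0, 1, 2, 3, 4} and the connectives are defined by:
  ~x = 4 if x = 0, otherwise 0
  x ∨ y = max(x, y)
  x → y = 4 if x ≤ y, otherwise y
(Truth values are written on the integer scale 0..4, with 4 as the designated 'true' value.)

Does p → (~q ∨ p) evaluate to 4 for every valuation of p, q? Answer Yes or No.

At p = 1, q = 2, for instance:
~q = ~2 = 0
~q ∨ p = 0 ∨ 1 = 1
p → (~q ∨ p) = 1 → 1 = 4
and checking the remaining 24 assignments likewise gives ≥ 4 in every case.

Yes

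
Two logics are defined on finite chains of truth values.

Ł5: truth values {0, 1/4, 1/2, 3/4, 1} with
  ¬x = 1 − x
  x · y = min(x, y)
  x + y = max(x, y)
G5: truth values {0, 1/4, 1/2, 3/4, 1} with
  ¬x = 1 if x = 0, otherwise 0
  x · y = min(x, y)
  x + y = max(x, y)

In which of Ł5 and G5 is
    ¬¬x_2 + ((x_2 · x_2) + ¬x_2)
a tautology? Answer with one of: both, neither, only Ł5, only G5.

In Ł5: at x_2 = 1/4 the value is 3/4 — not a tautology.
In G5: every assignment gives 1 — tautology.

only G5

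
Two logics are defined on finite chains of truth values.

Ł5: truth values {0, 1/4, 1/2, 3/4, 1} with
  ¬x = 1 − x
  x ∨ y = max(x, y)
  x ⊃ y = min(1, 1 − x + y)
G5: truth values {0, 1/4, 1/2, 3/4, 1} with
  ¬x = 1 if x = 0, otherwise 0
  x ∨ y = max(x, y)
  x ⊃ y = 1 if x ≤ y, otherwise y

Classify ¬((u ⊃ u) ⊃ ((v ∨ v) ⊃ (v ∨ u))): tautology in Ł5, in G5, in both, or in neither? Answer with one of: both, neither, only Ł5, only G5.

neither

In Ł5: at u = 0, v = 0 the value is 0 — not a tautology.
In G5: at u = 0, v = 0 the value is 0 — not a tautology.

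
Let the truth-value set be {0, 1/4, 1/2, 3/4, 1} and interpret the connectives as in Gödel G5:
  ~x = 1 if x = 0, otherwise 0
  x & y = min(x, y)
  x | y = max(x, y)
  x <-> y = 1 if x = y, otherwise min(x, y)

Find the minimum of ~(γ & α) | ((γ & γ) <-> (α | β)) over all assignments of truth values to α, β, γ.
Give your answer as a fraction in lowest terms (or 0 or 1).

1/4

Take α = 1/4, β = 0, γ = 1/2:
γ & α = 1/2 & 1/4 = 1/4
~(γ & α) = ~1/4 = 0
γ & γ = 1/2 & 1/2 = 1/2
α | β = 1/4 | 0 = 1/4
(γ & γ) <-> (α | β) = 1/2 <-> 1/4 = 1/4
~(γ & α) | ((γ & γ) <-> (α | β)) = 0 | 1/4 = 1/4
No assignment yields a value below 1/4, so this is the minimum.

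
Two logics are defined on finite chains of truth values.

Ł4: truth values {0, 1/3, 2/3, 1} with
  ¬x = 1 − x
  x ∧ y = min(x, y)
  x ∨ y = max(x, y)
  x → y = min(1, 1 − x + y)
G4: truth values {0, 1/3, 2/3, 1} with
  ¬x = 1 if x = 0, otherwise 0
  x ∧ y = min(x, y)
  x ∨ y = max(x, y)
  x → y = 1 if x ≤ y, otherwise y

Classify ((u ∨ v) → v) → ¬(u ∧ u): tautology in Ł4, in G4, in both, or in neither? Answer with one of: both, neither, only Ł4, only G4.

In Ł4: at u = 1/3, v = 1/3 the value is 2/3 — not a tautology.
In G4: at u = 1/3, v = 1/3 the value is 0 — not a tautology.

neither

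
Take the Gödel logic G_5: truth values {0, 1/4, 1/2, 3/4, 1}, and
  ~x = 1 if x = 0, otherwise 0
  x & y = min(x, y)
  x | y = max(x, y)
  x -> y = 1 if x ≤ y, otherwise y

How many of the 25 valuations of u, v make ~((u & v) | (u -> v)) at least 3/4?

value 1: 4 assignments (counts)
value 0: 21 assignments
So 4 of the 25 assignments meet the threshold.

4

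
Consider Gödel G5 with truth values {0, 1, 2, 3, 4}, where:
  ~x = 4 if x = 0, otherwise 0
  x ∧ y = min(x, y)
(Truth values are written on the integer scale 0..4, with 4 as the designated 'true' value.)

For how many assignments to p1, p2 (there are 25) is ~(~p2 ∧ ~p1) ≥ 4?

value 4: 24 assignments (counts)
value 0: 1 assignment
So 24 of the 25 assignments meet the threshold.

24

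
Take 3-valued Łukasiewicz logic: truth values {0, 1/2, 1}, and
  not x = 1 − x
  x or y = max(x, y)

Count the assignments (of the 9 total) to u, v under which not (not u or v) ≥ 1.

1

u = 0, v = 0 ↦ 0  <
u = 0, v = 1/2 ↦ 0  <
u = 0, v = 1 ↦ 0  <
u = 1/2, v = 0 ↦ 1/2  <
u = 1/2, v = 1/2 ↦ 1/2  <
u = 1/2, v = 1 ↦ 0  <
u = 1, v = 0 ↦ 1  ≥
u = 1, v = 1/2 ↦ 1/2  <
u = 1, v = 1 ↦ 0  <
So 1 of the 9 assignments meets the threshold.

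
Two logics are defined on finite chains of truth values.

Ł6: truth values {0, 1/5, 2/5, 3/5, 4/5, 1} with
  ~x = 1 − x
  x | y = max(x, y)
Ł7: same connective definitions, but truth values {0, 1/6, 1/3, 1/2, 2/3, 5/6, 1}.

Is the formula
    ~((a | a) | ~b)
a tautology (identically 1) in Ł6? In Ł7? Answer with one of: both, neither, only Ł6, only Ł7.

neither

In Ł6: at a = 0, b = 0 the value is 0 — not a tautology.
In Ł7: at a = 0, b = 0 the value is 0 — not a tautology.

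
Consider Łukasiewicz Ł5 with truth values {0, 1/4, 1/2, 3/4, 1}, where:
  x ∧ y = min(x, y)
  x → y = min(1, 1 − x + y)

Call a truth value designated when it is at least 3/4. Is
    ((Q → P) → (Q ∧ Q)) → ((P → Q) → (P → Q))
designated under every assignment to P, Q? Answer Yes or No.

At P = 1/4, Q = 1, for instance:
Q → P = 1 → 1/4 = 1/4
Q ∧ Q = 1 ∧ 1 = 1
(Q → P) → (Q ∧ Q) = 1/4 → 1 = 1
P → Q = 1/4 → 1 = 1
P → Q = 1/4 → 1 = 1
(P → Q) → (P → Q) = 1 → 1 = 1
((Q → P) → (Q ∧ Q)) → ((P → Q) → (P → Q)) = 1 → 1 = 1
and checking the remaining 24 assignments likewise gives ≥ 3/4 in every case.

Yes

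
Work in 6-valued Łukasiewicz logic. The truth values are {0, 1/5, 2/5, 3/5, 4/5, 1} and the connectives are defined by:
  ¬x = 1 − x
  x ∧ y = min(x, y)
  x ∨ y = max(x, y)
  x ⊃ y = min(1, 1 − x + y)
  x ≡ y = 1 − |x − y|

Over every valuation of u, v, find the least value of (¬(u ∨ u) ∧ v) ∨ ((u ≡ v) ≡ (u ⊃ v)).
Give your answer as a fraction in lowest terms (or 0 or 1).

3/5

Take u = 0, v = 2/5:
u ∨ u = 0 ∨ 0 = 0
¬(u ∨ u) = ¬0 = 1
¬(u ∨ u) ∧ v = 1 ∧ 2/5 = 2/5
u ≡ v = 0 ≡ 2/5 = 3/5
u ⊃ v = 0 ⊃ 2/5 = 1
(u ≡ v) ≡ (u ⊃ v) = 3/5 ≡ 1 = 3/5
(¬(u ∨ u) ∧ v) ∨ ((u ≡ v) ≡ (u ⊃ v)) = 2/5 ∨ 3/5 = 3/5
No assignment yields a value below 3/5, so this is the minimum.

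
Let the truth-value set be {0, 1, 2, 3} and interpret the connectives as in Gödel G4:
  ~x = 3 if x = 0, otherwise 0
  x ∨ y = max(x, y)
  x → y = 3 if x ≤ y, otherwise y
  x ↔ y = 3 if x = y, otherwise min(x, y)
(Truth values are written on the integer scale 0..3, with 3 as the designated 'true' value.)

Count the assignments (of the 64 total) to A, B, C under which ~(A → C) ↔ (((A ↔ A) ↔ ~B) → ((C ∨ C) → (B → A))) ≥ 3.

12

value 3: 12 assignments (counts)
value 0: 52 assignments
So 12 of the 64 assignments meet the threshold.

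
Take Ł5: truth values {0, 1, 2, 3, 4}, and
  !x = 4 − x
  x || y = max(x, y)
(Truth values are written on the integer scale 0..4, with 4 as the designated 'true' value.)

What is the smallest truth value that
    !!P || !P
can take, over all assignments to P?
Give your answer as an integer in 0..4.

2

Take P = 2:
!P = !2 = 2
!!P = !2 = 2
!P = !2 = 2
!!P || !P = 2 || 2 = 2
No assignment yields a value below 2, so this is the minimum.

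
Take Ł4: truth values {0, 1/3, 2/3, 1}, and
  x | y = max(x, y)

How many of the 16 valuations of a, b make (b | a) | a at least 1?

7

a = 0, b = 0 ↦ 0  <
a = 0, b = 1/3 ↦ 1/3  <
a = 0, b = 2/3 ↦ 2/3  <
a = 0, b = 1 ↦ 1  ≥
a = 1/3, b = 0 ↦ 1/3  <
a = 1/3, b = 1/3 ↦ 1/3  <
a = 1/3, b = 2/3 ↦ 2/3  <
a = 1/3, b = 1 ↦ 1  ≥
a = 2/3, b = 0 ↦ 2/3  <
a = 2/3, b = 1/3 ↦ 2/3  <
a = 2/3, b = 2/3 ↦ 2/3  <
a = 2/3, b = 1 ↦ 1  ≥
a = 1, b = 0 ↦ 1  ≥
a = 1, b = 1/3 ↦ 1  ≥
a = 1, b = 2/3 ↦ 1  ≥
a = 1, b = 1 ↦ 1  ≥
So 7 of the 16 assignments meet the threshold.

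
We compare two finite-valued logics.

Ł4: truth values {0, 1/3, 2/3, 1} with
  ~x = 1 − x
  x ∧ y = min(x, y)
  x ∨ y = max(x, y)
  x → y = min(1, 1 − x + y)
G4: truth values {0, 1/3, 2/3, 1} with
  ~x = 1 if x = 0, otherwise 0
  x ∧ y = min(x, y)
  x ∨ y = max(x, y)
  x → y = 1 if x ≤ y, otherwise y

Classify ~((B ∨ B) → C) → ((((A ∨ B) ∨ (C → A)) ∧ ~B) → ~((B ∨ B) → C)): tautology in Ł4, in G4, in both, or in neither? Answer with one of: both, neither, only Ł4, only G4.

both

In Ł4: every assignment gives 1 — tautology.
In G4: every assignment gives 1 — tautology.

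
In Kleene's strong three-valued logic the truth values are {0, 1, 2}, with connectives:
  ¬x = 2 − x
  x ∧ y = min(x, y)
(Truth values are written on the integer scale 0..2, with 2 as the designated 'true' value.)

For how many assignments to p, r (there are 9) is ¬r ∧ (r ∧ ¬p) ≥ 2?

p = 0, r = 0 ↦ 0  <
p = 0, r = 1 ↦ 1  <
p = 0, r = 2 ↦ 0  <
p = 1, r = 0 ↦ 0  <
p = 1, r = 1 ↦ 1  <
p = 1, r = 2 ↦ 0  <
p = 2, r = 0 ↦ 0  <
p = 2, r = 1 ↦ 0  <
p = 2, r = 2 ↦ 0  <
So 0 of the 9 assignments meet the threshold.

0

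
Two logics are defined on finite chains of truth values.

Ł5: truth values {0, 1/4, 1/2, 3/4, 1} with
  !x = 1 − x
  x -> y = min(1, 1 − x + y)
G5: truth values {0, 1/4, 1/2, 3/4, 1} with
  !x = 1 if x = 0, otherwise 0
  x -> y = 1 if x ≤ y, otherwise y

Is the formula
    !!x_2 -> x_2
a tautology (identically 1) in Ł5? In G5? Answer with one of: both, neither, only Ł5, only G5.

In Ł5: every assignment gives 1 — tautology.
In G5: at x_2 = 1/4 the value is 1/4 — not a tautology.

only Ł5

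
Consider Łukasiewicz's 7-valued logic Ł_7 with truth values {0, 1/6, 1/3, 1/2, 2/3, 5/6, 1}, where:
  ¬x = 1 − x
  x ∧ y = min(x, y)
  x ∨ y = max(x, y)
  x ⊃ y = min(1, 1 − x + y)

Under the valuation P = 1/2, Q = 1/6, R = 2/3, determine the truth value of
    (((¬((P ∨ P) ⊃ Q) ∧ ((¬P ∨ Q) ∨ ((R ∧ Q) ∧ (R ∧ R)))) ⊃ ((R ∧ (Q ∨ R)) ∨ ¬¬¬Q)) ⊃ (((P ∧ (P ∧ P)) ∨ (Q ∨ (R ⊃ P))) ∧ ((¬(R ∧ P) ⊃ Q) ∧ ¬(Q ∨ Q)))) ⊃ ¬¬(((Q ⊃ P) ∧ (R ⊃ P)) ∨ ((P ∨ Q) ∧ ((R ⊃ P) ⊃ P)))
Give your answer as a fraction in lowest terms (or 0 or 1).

P ∨ P = 1/2 ∨ 1/2 = 1/2
(P ∨ P) ⊃ Q = 1/2 ⊃ 1/6 = 2/3
¬((P ∨ P) ⊃ Q) = ¬2/3 = 1/3
¬P = ¬1/2 = 1/2
¬P ∨ Q = 1/2 ∨ 1/6 = 1/2
R ∧ Q = 2/3 ∧ 1/6 = 1/6
R ∧ R = 2/3 ∧ 2/3 = 2/3
(R ∧ Q) ∧ (R ∧ R) = 1/6 ∧ 2/3 = 1/6
(¬P ∨ Q) ∨ ((R ∧ Q) ∧ (R ∧ R)) = 1/2 ∨ 1/6 = 1/2
¬((P ∨ P) ⊃ Q) ∧ ((¬P ∨ Q) ∨ ((R ∧ Q) ∧ (R ∧ R))) = 1/3 ∧ 1/2 = 1/3
Q ∨ R = 1/6 ∨ 2/3 = 2/3
R ∧ (Q ∨ R) = 2/3 ∧ 2/3 = 2/3
¬Q = ¬1/6 = 5/6
¬¬Q = ¬5/6 = 1/6
¬¬¬Q = ¬1/6 = 5/6
(R ∧ (Q ∨ R)) ∨ ¬¬¬Q = 2/3 ∨ 5/6 = 5/6
(¬((P ∨ P) ⊃ Q) ∧ ((¬P ∨ Q) ∨ ((R ∧ Q) ∧ (R ∧ R)))) ⊃ ((R ∧ (Q ∨ R)) ∨ ¬¬¬Q) = 1/3 ⊃ 5/6 = 1
P ∧ P = 1/2 ∧ 1/2 = 1/2
P ∧ (P ∧ P) = 1/2 ∧ 1/2 = 1/2
R ⊃ P = 2/3 ⊃ 1/2 = 5/6
Q ∨ (R ⊃ P) = 1/6 ∨ 5/6 = 5/6
(P ∧ (P ∧ P)) ∨ (Q ∨ (R ⊃ P)) = 1/2 ∨ 5/6 = 5/6
R ∧ P = 2/3 ∧ 1/2 = 1/2
¬(R ∧ P) = ¬1/2 = 1/2
¬(R ∧ P) ⊃ Q = 1/2 ⊃ 1/6 = 2/3
Q ∨ Q = 1/6 ∨ 1/6 = 1/6
¬(Q ∨ Q) = ¬1/6 = 5/6
(¬(R ∧ P) ⊃ Q) ∧ ¬(Q ∨ Q) = 2/3 ∧ 5/6 = 2/3
((P ∧ (P ∧ P)) ∨ (Q ∨ (R ⊃ P))) ∧ ((¬(R ∧ P) ⊃ Q) ∧ ¬(Q ∨ Q)) = 5/6 ∧ 2/3 = 2/3
((¬((P ∨ P) ⊃ Q) ∧ ((¬P ∨ Q) ∨ ((R ∧ Q) ∧ (R ∧ R)))) ⊃ ((R ∧ (Q ∨ R)) ∨ ¬¬¬Q)) ⊃ (((P ∧ (P ∧ P)) ∨ (Q ∨ (R ⊃ P))) ∧ ((¬(R ∧ P) ⊃ Q) ∧ ¬(Q ∨ Q))) = 1 ⊃ 2/3 = 2/3
Q ⊃ P = 1/6 ⊃ 1/2 = 1
R ⊃ P = 2/3 ⊃ 1/2 = 5/6
(Q ⊃ P) ∧ (R ⊃ P) = 1 ∧ 5/6 = 5/6
P ∨ Q = 1/2 ∨ 1/6 = 1/2
R ⊃ P = 2/3 ⊃ 1/2 = 5/6
(R ⊃ P) ⊃ P = 5/6 ⊃ 1/2 = 2/3
(P ∨ Q) ∧ ((R ⊃ P) ⊃ P) = 1/2 ∧ 2/3 = 1/2
((Q ⊃ P) ∧ (R ⊃ P)) ∨ ((P ∨ Q) ∧ ((R ⊃ P) ⊃ P)) = 5/6 ∨ 1/2 = 5/6
¬(((Q ⊃ P) ∧ (R ⊃ P)) ∨ ((P ∨ Q) ∧ ((R ⊃ P) ⊃ P))) = ¬5/6 = 1/6
¬¬(((Q ⊃ P) ∧ (R ⊃ P)) ∨ ((P ∨ Q) ∧ ((R ⊃ P) ⊃ P))) = ¬1/6 = 5/6
(((¬((P ∨ P) ⊃ Q) ∧ ((¬P ∨ Q) ∨ ((R ∧ Q) ∧ (R ∧ R)))) ⊃ ((R ∧ (Q ∨ R)) ∨ ¬¬¬Q)) ⊃ (((P ∧ (P ∧ P)) ∨ (Q ∨ (R ⊃ P))) ∧ ((¬(R ∧ P) ⊃ Q) ∧ ¬(Q ∨ Q)))) ⊃ ¬¬(((Q ⊃ P) ∧ (R ⊃ P)) ∨ ((P ∨ Q) ∧ ((R ⊃ P) ⊃ P))) = 2/3 ⊃ 5/6 = 1

1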